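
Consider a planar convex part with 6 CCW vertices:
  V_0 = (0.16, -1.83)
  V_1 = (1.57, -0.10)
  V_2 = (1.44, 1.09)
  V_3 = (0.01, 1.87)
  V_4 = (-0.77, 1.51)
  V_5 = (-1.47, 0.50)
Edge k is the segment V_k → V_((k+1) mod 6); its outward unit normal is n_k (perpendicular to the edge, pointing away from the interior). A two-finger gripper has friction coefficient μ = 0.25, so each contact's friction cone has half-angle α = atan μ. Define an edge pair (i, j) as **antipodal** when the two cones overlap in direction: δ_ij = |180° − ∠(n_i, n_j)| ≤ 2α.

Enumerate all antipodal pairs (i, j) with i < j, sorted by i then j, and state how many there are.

α = atan 0.25 = 14.04°;  2α = 28.07°
n_0 = (+0.7752, -0.6318)
n_1 = (+0.9941, +0.1086)
n_2 = (+0.4789, +0.8779)
n_3 = (-0.4191, +0.9080)
n_4 = (-0.8219, +0.5696)
n_5 = (-0.8194, -0.5732)
  (0,1): δ = 134.58°  ·
  (0,2): δ = 79.43°  ·
  (0,3): δ = 26.04°  ✓
  (0,4): δ = 4.46°  ✓
  (0,5): δ = 74.16°  ·
  (1,2): δ = 124.84°  ·
  (1,3): δ = 71.46°  ·
  (1,4): δ = 40.96°  ·
  (1,5): δ = 28.74°  ·
  (2,3): δ = 126.61°  ·
  (2,4): δ = 96.11°  ·
  (2,5): δ = 26.41°  ✓
  (3,4): δ = 149.50°  ·
  (3,5): δ = 79.80°  ·
  (4,5): δ = 110.30°  ·
antipodal pairs: 3

count = 3; pairs: (0,3), (0,4), (2,5)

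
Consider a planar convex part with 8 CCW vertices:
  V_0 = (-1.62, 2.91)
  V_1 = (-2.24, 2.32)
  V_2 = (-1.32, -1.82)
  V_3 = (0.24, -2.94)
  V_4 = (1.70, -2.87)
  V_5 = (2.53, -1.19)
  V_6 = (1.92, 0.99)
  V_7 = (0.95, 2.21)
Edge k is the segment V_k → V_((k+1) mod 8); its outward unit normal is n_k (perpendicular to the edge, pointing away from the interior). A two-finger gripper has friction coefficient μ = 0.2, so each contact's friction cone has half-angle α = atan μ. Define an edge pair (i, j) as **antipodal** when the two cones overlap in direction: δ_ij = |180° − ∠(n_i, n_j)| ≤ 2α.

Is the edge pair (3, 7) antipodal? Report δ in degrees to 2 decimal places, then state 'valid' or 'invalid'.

δ = 17.98°, valid

α = atan 0.2 = 11.31°;  2α = 22.62°
edge 3: e_3 = (+1.46, +0.07);  n_3 = (+0.0479, -0.9989)
edge 7: e_7 = (-2.57, +0.70);  n_7 = (+0.2628, +0.9649)
∠(n_3, n_7) = 162.02°
δ = |180° − 162.02°| = 17.98°
17.98° ≤ 2α = 22.62°  →  valid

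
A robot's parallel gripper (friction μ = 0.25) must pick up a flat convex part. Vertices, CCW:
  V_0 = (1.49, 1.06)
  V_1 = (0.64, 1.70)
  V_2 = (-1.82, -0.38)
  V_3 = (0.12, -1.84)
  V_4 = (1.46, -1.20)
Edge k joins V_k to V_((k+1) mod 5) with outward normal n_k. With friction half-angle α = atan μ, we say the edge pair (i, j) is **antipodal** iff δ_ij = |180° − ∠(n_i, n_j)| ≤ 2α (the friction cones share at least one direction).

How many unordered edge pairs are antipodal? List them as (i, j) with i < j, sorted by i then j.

α = atan 0.25 = 14.04°;  2α = 28.07°
n_0 = (+0.6015, +0.7989)
n_1 = (-0.6457, +0.7636)
n_2 = (-0.6013, -0.7990)
n_3 = (+0.4310, -0.9024)
n_4 = (+0.9999, -0.0133)
  (0,1): δ = 102.81°  ·
  (0,2): δ = 0.01°  ✓
  (0,3): δ = 62.51°  ·
  (0,4): δ = 126.22°  ·
  (1,2): δ = 77.18°  ·
  (1,3): δ = 14.69°  ✓
  (1,4): δ = 49.02°  ·
  (2,3): δ = 117.51°  ·
  (2,4): δ = 53.80°  ·
  (3,4): δ = 116.29°  ·
antipodal pairs: 2

count = 2; pairs: (0,2), (1,3)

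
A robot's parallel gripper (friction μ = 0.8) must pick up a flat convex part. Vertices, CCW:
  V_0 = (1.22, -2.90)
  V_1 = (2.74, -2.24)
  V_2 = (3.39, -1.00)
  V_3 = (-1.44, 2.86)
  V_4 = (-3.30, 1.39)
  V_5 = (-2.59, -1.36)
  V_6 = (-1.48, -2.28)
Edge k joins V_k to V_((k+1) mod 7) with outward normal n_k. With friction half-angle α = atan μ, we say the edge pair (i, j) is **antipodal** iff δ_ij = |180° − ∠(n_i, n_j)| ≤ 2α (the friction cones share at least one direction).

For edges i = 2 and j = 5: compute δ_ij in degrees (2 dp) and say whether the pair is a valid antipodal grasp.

δ = 1.02°, valid

α = atan 0.8 = 38.66°;  2α = 77.32°
edge 2: e_2 = (-4.83, +3.86);  n_2 = (+0.6243, +0.7812)
edge 5: e_5 = (+1.11, -0.92);  n_5 = (-0.6381, -0.7699)
∠(n_2, n_5) = 178.98°
δ = |180° − 178.98°| = 1.02°
1.02° ≤ 2α = 77.32°  →  valid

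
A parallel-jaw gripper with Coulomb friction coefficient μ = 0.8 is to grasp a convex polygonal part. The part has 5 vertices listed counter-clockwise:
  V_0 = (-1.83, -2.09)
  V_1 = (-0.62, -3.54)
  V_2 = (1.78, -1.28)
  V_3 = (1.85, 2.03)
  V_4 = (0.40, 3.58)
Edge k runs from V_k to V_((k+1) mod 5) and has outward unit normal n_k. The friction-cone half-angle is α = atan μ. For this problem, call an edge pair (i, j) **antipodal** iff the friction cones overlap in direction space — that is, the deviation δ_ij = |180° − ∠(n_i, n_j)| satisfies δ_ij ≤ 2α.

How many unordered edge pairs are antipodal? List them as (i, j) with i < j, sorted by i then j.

α = atan 0.8 = 38.66°;  2α = 77.32°
n_0 = (-0.7678, -0.6407)
n_1 = (+0.6856, -0.7280)
n_2 = (+0.9998, -0.0211)
n_3 = (+0.7303, +0.6832)
n_4 = (-0.9306, +0.3660)
  (0,1): δ = 86.57°  ·
  (0,2): δ = 41.06°  ✓
  (0,3): δ = 3.25°  ✓
  (0,4): δ = 118.69°  ·
  (1,2): δ = 134.49°  ·
  (1,3): δ = 90.19°  ·
  (1,4): δ = 25.25°  ✓
  (2,3): δ = 135.70°  ·
  (2,4): δ = 20.26°  ✓
  (3,4): δ = 64.56°  ✓
antipodal pairs: 5

count = 5; pairs: (0,2), (0,3), (1,4), (2,4), (3,4)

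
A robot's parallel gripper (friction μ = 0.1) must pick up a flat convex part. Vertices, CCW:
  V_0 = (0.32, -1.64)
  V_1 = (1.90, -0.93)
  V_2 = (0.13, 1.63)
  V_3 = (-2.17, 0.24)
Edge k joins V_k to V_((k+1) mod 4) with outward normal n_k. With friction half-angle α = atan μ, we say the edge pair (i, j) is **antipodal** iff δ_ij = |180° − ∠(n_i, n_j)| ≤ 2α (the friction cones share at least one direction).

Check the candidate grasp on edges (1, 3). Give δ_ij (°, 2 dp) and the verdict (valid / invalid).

δ = 18.29°, invalid

α = atan 0.1 = 5.71°;  2α = 11.42°
edge 1: e_1 = (-1.77, +2.56);  n_1 = (+0.8225, +0.5687)
edge 3: e_3 = (+2.49, -1.88);  n_3 = (-0.6026, -0.7981)
∠(n_1, n_3) = 161.71°
δ = |180° − 161.71°| = 18.29°
18.29° > 2α = 11.42°  →  invalid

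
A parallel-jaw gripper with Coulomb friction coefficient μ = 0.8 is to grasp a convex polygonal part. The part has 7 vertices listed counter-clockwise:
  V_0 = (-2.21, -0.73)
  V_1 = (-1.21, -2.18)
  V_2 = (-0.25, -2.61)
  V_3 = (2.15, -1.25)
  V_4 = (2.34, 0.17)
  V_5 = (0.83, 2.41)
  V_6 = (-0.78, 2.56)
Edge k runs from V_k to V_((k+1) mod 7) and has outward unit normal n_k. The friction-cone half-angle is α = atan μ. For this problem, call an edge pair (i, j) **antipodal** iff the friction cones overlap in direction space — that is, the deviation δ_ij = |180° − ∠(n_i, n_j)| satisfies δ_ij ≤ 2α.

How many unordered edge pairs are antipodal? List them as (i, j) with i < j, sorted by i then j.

count = 10; pairs: (0,3), (0,4), (0,5), (1,3), (1,4), (1,5), (2,5), (2,6), (3,6), (4,6)

α = atan 0.8 = 38.66°;  2α = 77.32°
n_0 = (-0.8232, -0.5677)
n_1 = (-0.4088, -0.9126)
n_2 = (+0.4930, -0.8700)
n_3 = (+0.9912, -0.1326)
n_4 = (+0.8292, +0.5590)
n_5 = (+0.0928, +0.9957)
n_6 = (-0.9171, +0.3986)
  (0,1): δ = 148.72°  ·
  (0,2): δ = 95.05°  ·
  (0,3): δ = 42.21°  ✓
  (0,4): δ = 0.61°  ✓
  (0,5): δ = 50.08°  ✓
  (0,6): δ = 121.92°  ·
  (1,2): δ = 126.33°  ·
  (1,3): δ = 73.49°  ✓
  (1,4): δ = 31.89°  ✓
  (1,5): δ = 18.81°  ✓
  (1,6): δ = 90.64°  ·
  (2,3): δ = 127.16°  ·
  (2,4): δ = 85.55°  ·
  (2,5): δ = 34.86°  ✓
  (2,6): δ = 36.97°  ✓
  (3,4): δ = 138.39°  ·
  (3,5): δ = 87.70°  ·
  (3,6): δ = 15.87°  ✓
  (4,5): δ = 129.31°  ·
  (4,6): δ = 57.48°  ✓
  (5,6): δ = 108.17°  ·
antipodal pairs: 10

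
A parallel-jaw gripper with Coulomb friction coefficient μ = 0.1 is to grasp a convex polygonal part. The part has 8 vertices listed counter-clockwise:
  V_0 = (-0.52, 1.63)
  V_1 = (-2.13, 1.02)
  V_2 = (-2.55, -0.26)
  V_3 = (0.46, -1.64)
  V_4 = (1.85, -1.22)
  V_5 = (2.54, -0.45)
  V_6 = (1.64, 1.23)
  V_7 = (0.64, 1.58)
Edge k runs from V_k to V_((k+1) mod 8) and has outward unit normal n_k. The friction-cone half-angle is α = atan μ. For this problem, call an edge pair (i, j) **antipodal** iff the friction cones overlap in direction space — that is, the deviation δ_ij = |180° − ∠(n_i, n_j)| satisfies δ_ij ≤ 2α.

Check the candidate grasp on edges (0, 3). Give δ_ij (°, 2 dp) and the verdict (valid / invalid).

α = atan 0.1 = 5.71°;  2α = 11.42°
edge 0: e_0 = (-1.61, -0.61);  n_0 = (-0.3543, +0.9351)
edge 3: e_3 = (+1.39, +0.42);  n_3 = (+0.2892, -0.9573)
∠(n_0, n_3) = 176.06°
δ = |180° − 176.06°| = 3.94°
3.94° ≤ 2α = 11.42°  →  valid

δ = 3.94°, valid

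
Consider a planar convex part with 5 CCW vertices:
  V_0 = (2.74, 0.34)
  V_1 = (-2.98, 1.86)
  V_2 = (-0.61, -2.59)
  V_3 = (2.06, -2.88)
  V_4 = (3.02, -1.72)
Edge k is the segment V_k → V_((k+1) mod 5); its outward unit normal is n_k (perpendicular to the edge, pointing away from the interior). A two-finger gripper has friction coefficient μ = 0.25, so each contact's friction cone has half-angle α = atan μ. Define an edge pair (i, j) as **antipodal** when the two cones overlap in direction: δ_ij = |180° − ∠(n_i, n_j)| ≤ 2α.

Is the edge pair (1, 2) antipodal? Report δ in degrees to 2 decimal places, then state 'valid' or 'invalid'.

α = atan 0.25 = 14.04°;  2α = 28.07°
edge 1: e_1 = (+2.37, -4.45);  n_1 = (-0.8826, -0.4701)
edge 2: e_2 = (+2.67, -0.29);  n_2 = (-0.1080, -0.9942)
∠(n_1, n_2) = 55.76°
δ = |180° − 55.76°| = 124.24°
124.24° > 2α = 28.07°  →  invalid

δ = 124.24°, invalid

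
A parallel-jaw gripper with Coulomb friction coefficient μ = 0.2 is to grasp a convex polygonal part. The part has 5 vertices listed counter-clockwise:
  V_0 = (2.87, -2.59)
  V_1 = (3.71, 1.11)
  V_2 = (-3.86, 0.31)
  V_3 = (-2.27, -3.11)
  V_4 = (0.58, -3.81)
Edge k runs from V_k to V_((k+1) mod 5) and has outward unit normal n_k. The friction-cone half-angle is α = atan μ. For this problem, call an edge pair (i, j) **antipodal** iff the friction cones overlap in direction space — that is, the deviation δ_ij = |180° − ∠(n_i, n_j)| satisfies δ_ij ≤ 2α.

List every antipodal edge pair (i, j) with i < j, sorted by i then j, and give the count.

α = atan 0.2 = 11.31°;  2α = 22.62°
n_0 = (+0.9752, -0.2214)
n_1 = (-0.1051, +0.9945)
n_2 = (-0.9068, -0.4216)
n_3 = (-0.2385, -0.9711)
n_4 = (+0.4702, -0.8826)
  (0,1): δ = 71.18°  ·
  (0,2): δ = 37.73°  ·
  (0,3): δ = 88.99°  ·
  (0,4): δ = 130.84°  ·
  (1,2): δ = 71.10°  ·
  (1,3): δ = 19.83°  ✓
  (1,4): δ = 22.01°  ✓
  (2,3): δ = 128.73°  ·
  (2,4): δ = 86.89°  ·
  (3,4): δ = 138.15°  ·
antipodal pairs: 2

count = 2; pairs: (1,3), (1,4)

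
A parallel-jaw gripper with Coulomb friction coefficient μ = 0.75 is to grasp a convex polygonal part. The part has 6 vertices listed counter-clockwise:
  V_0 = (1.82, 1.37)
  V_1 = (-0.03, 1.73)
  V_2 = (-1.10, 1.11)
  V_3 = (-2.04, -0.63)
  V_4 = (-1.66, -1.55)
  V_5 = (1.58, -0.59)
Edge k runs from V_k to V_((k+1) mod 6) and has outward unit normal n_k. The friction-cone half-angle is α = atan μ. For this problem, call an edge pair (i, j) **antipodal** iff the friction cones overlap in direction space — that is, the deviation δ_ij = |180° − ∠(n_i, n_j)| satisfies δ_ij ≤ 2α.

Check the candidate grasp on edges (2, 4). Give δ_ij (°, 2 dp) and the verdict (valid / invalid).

δ = 45.12°, valid

α = atan 0.75 = 36.87°;  2α = 73.74°
edge 2: e_2 = (-0.94, -1.74);  n_2 = (-0.8798, +0.4753)
edge 4: e_4 = (+3.24, +0.96);  n_4 = (+0.2841, -0.9588)
∠(n_2, n_4) = 134.88°
δ = |180° − 134.88°| = 45.12°
45.12° ≤ 2α = 73.74°  →  valid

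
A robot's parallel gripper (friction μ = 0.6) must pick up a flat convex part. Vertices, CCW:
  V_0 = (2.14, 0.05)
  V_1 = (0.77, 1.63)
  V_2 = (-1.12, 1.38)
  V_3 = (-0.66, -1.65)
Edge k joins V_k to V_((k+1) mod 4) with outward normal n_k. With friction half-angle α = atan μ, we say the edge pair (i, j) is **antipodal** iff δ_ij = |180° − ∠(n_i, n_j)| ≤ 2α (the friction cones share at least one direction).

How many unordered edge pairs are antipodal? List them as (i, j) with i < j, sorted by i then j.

count = 2; pairs: (0,2), (1,3)

α = atan 0.6 = 30.96°;  2α = 61.93°
n_0 = (+0.7555, +0.6551)
n_1 = (-0.1311, +0.9914)
n_2 = (-0.9887, -0.1501)
n_3 = (+0.5190, -0.8548)
  (0,1): δ = 123.39°  ·
  (0,2): δ = 32.30°  ✓
  (0,3): δ = 80.34°  ·
  (1,2): δ = 88.90°  ·
  (1,3): δ = 23.73°  ✓
  (2,3): δ = 67.37°  ·
antipodal pairs: 2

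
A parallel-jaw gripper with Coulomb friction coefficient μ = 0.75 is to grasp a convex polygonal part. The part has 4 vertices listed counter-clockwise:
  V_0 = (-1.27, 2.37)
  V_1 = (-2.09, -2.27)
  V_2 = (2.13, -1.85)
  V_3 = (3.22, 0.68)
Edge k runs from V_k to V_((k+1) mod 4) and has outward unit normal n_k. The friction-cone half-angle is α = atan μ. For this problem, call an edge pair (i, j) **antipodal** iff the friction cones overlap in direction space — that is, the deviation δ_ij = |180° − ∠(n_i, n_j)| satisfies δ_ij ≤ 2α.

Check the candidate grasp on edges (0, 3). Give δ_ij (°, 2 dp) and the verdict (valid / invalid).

δ = 79.40°, invalid

α = atan 0.75 = 36.87°;  2α = 73.74°
edge 0: e_0 = (-0.82, -4.64);  n_0 = (-0.9847, +0.1740)
edge 3: e_3 = (-4.49, +1.69);  n_3 = (+0.3523, +0.9359)
∠(n_0, n_3) = 100.60°
δ = |180° − 100.60°| = 79.40°
79.40° > 2α = 73.74°  →  invalid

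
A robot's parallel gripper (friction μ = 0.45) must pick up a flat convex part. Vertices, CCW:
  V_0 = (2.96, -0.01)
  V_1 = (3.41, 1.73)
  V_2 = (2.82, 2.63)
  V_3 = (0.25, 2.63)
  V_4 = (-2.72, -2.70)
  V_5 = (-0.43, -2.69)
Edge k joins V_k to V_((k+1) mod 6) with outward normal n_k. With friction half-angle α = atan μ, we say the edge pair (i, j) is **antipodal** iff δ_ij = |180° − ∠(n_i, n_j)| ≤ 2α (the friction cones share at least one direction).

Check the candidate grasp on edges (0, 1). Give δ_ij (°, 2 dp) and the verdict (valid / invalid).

α = atan 0.45 = 24.23°;  2α = 48.46°
edge 0: e_0 = (+0.45, +1.74);  n_0 = (+0.9681, -0.2504)
edge 1: e_1 = (-0.59, +0.90);  n_1 = (+0.8363, +0.5483)
∠(n_0, n_1) = 47.75°
δ = |180° − 47.75°| = 132.25°
132.25° > 2α = 48.46°  →  invalid

δ = 132.25°, invalid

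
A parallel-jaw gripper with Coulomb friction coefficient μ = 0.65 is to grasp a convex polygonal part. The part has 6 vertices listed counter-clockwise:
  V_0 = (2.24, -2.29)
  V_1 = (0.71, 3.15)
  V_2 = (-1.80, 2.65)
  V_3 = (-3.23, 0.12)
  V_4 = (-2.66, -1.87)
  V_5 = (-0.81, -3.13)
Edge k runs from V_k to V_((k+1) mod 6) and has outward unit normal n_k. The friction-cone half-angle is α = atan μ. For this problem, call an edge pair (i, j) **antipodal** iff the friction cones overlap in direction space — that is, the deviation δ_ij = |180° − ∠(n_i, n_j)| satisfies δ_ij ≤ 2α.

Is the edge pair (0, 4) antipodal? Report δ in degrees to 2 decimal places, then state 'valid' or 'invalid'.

α = atan 0.65 = 33.02°;  2α = 66.05°
edge 0: e_0 = (-1.53, +5.44);  n_0 = (+0.9627, +0.2707)
edge 4: e_4 = (+1.85, -1.26);  n_4 = (-0.5629, -0.8265)
∠(n_0, n_4) = 139.97°
δ = |180° − 139.97°| = 40.03°
40.03° ≤ 2α = 66.05°  →  valid

δ = 40.03°, valid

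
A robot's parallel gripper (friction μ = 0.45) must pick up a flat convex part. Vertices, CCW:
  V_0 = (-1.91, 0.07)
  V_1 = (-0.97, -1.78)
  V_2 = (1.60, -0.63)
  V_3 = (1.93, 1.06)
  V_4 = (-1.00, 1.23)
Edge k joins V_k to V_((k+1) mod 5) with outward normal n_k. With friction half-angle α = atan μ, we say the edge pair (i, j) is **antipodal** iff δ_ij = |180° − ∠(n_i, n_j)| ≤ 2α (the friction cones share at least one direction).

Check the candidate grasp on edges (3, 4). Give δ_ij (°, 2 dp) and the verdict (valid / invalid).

α = atan 0.45 = 24.23°;  2α = 48.46°
edge 3: e_3 = (-2.93, +0.17);  n_3 = (+0.0579, +0.9983)
edge 4: e_4 = (-0.91, -1.16);  n_4 = (-0.7868, +0.6172)
∠(n_3, n_4) = 55.21°
δ = |180° − 55.21°| = 124.79°
124.79° > 2α = 48.46°  →  invalid

δ = 124.79°, invalid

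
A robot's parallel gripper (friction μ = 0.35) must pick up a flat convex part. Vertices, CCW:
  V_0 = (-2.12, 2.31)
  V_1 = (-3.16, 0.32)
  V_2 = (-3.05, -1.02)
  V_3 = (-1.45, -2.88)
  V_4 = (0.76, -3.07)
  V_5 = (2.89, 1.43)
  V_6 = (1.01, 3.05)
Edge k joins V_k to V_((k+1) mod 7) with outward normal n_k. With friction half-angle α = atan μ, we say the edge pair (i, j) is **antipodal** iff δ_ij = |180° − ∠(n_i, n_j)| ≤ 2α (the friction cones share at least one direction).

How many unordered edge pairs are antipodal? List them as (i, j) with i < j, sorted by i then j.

count = 5; pairs: (0,4), (1,4), (2,5), (3,5), (3,6)

α = atan 0.35 = 19.29°;  2α = 38.58°
n_0 = (-0.8863, +0.4632)
n_1 = (-0.9966, -0.0818)
n_2 = (-0.7581, -0.6521)
n_3 = (-0.0857, -0.9963)
n_4 = (+0.9039, -0.4278)
n_5 = (+0.6528, +0.7575)
n_6 = (-0.2301, +0.9732)
  (0,1): δ = 147.71°  ·
  (0,2): δ = 111.71°  ·
  (0,3): δ = 67.32°  ·
  (0,4): δ = 2.26°  ✓
  (0,5): δ = 76.84°  ·
  (0,6): δ = 130.89°  ·
  (1,2): δ = 143.99°  ·
  (1,3): δ = 99.61°  ·
  (1,4): δ = 30.02°  ✓
  (1,5): δ = 44.56°  ·
  (1,6): δ = 98.61°  ·
  (2,3): δ = 135.62°  ·
  (2,4): δ = 66.03°  ·
  (2,5): δ = 8.55°  ✓
  (2,6): δ = 62.60°  ·
  (3,4): δ = 110.42°  ·
  (3,5): δ = 35.84°  ✓
  (3,6): δ = 18.22°  ✓
  (4,5): δ = 105.42°  ·
  (4,6): δ = 51.37°  ·
  (5,6): δ = 125.95°  ·
antipodal pairs: 5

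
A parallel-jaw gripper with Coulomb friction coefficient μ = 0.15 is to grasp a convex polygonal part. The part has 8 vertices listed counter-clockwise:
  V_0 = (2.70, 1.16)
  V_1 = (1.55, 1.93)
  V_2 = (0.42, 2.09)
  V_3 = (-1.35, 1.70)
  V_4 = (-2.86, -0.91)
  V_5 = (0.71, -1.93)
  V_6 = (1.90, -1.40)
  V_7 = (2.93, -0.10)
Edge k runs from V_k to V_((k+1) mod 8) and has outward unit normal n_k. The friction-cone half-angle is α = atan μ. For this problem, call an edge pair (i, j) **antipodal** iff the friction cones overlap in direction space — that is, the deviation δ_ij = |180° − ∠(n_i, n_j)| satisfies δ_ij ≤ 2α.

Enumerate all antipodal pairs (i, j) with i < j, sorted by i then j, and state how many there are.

count = 3; pairs: (1,4), (2,5), (3,6)

α = atan 0.15 = 8.53°;  2α = 17.06°
n_0 = (+0.5564, +0.8309)
n_1 = (+0.1402, +0.9901)
n_2 = (-0.2152, +0.9766)
n_3 = (-0.8656, +0.5008)
n_4 = (-0.2747, -0.9615)
n_5 = (+0.4069, -0.9135)
n_6 = (+0.7838, -0.6210)
n_7 = (+0.9837, +0.1796)
  (0,1): δ = 154.25°  ·
  (0,2): δ = 133.77°  ·
  (0,3): δ = 86.25°  ·
  (0,4): δ = 17.86°  ·
  (0,5): δ = 57.81°  ·
  (0,6): δ = 85.41°  ·
  (0,7): δ = 134.15°  ·
  (1,2): δ = 159.51°  ·
  (1,3): δ = 111.99°  ·
  (1,4): δ = 7.89°  ✓
  (1,5): δ = 32.07°  ·
  (1,6): δ = 59.67°  ·
  (1,7): δ = 108.40°  ·
  (2,3): δ = 132.48°  ·
  (2,4): δ = 28.37°  ·
  (2,5): δ = 11.58°  ✓
  (2,6): δ = 39.18°  ·
  (2,7): δ = 87.92°  ·
  (3,4): δ = 75.89°  ·
  (3,5): δ = 35.94°  ·
  (3,6): δ = 8.34°  ✓
  (3,7): δ = 40.40°  ·
  (4,5): δ = 140.05°  ·
  (4,6): δ = 112.44°  ·
  (4,7): δ = 63.71°  ·
  (5,6): δ = 152.40°  ·
  (5,7): δ = 103.66°  ·
  (6,7): δ = 131.27°  ·
antipodal pairs: 3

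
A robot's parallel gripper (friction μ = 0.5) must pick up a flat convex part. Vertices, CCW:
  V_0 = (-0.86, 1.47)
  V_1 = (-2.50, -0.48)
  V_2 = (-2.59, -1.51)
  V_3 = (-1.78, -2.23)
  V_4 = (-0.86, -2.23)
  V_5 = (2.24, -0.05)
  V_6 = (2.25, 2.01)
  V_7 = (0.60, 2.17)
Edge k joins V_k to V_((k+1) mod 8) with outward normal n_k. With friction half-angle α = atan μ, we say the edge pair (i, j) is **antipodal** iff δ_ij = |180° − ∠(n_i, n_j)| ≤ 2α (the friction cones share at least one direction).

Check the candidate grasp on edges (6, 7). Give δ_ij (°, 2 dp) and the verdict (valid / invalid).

α = atan 0.5 = 26.57°;  2α = 53.13°
edge 6: e_6 = (-1.65, +0.16);  n_6 = (+0.0965, +0.9953)
edge 7: e_7 = (-1.46, -0.70);  n_7 = (-0.4323, +0.9017)
∠(n_6, n_7) = 31.15°
δ = |180° − 31.15°| = 148.85°
148.85° > 2α = 53.13°  →  invalid

δ = 148.85°, invalid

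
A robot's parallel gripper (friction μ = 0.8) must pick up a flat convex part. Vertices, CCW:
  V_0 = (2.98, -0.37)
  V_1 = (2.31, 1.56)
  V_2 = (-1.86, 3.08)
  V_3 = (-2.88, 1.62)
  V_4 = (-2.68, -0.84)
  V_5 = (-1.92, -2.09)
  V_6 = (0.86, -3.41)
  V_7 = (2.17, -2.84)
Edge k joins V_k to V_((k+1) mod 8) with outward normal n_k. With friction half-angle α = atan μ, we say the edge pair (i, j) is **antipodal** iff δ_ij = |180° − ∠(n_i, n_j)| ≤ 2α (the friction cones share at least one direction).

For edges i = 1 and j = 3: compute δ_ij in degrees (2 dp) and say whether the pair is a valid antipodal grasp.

δ = 65.32°, valid

α = atan 0.8 = 38.66°;  2α = 77.32°
edge 1: e_1 = (-4.17, +1.52);  n_1 = (+0.3425, +0.9395)
edge 3: e_3 = (+0.20, -2.46);  n_3 = (-0.9967, -0.0810)
∠(n_1, n_3) = 114.68°
δ = |180° − 114.68°| = 65.32°
65.32° ≤ 2α = 77.32°  →  valid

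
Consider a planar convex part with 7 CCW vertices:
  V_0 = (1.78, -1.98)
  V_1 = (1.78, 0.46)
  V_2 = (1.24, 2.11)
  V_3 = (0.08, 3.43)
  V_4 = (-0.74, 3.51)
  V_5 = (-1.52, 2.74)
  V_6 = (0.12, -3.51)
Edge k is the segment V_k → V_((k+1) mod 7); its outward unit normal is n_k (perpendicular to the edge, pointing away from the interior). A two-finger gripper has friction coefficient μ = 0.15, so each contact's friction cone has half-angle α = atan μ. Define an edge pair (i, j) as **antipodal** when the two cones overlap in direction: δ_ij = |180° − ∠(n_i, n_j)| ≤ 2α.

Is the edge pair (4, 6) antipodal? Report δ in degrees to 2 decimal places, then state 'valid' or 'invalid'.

δ = 1.96°, valid

α = atan 0.15 = 8.53°;  2α = 17.06°
edge 4: e_4 = (-0.78, -0.77);  n_4 = (-0.7025, +0.7117)
edge 6: e_6 = (+1.66, +1.53);  n_6 = (+0.6777, -0.7353)
∠(n_4, n_6) = 178.04°
δ = |180° − 178.04°| = 1.96°
1.96° ≤ 2α = 17.06°  →  valid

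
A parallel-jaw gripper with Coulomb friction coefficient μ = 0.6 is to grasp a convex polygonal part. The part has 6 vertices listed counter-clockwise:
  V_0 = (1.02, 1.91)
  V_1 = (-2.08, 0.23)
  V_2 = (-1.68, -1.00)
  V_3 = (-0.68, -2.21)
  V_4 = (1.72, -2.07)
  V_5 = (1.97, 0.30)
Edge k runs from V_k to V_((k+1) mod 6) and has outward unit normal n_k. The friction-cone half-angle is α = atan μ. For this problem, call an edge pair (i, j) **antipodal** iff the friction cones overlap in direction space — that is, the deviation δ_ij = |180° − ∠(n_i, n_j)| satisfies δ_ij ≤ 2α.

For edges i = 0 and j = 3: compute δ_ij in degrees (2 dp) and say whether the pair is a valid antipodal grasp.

α = atan 0.6 = 30.96°;  2α = 61.93°
edge 0: e_0 = (-3.10, -1.68);  n_0 = (-0.4765, +0.8792)
edge 3: e_3 = (+2.40, +0.14);  n_3 = (+0.0582, -0.9983)
∠(n_0, n_3) = 154.88°
δ = |180° − 154.88°| = 25.12°
25.12° ≤ 2α = 61.93°  →  valid

δ = 25.12°, valid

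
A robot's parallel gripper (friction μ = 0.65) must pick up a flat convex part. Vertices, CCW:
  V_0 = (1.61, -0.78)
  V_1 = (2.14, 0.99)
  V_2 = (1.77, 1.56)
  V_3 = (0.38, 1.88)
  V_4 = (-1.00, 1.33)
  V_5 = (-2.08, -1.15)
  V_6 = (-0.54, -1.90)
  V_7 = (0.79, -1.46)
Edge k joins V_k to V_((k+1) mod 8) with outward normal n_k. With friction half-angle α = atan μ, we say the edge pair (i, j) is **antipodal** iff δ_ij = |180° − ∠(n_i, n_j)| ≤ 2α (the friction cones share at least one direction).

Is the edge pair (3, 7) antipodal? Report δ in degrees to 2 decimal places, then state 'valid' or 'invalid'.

α = atan 0.65 = 33.02°;  2α = 66.05°
edge 3: e_3 = (-1.38, -0.55);  n_3 = (-0.3702, +0.9289)
edge 7: e_7 = (+0.82, +0.68);  n_7 = (+0.6383, -0.7698)
∠(n_3, n_7) = 162.06°
δ = |180° − 162.06°| = 17.94°
17.94° ≤ 2α = 66.05°  →  valid

δ = 17.94°, valid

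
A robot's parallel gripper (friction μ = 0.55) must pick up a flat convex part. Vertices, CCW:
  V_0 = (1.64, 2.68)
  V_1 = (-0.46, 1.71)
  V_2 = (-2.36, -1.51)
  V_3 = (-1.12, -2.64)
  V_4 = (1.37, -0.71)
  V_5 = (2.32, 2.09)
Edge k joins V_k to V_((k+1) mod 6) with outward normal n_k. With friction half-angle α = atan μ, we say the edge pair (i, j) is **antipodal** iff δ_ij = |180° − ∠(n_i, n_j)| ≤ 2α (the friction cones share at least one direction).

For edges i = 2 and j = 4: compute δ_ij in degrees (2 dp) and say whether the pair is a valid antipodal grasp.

α = atan 0.55 = 28.81°;  2α = 57.62°
edge 2: e_2 = (+1.24, -1.13);  n_2 = (-0.6736, -0.7391)
edge 4: e_4 = (+0.95, +2.80);  n_4 = (+0.9470, -0.3213)
∠(n_2, n_4) = 113.60°
δ = |180° − 113.60°| = 66.40°
66.40° > 2α = 57.62°  →  invalid

δ = 66.40°, invalid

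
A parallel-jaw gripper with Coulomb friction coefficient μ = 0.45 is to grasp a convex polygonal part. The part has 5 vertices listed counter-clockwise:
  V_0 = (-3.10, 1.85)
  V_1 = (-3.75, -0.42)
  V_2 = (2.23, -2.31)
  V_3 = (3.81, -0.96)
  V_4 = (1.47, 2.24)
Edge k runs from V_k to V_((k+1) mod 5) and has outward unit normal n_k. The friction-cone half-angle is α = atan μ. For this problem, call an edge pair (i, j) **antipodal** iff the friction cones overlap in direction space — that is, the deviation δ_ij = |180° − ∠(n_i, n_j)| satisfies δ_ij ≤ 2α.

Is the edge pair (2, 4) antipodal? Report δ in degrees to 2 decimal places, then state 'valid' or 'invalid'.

δ = 35.63°, valid

α = atan 0.45 = 24.23°;  2α = 48.46°
edge 2: e_2 = (+1.58, +1.35);  n_2 = (+0.6496, -0.7603)
edge 4: e_4 = (-4.57, -0.39);  n_4 = (-0.0850, +0.9964)
∠(n_2, n_4) = 144.37°
δ = |180° − 144.37°| = 35.63°
35.63° ≤ 2α = 48.46°  →  valid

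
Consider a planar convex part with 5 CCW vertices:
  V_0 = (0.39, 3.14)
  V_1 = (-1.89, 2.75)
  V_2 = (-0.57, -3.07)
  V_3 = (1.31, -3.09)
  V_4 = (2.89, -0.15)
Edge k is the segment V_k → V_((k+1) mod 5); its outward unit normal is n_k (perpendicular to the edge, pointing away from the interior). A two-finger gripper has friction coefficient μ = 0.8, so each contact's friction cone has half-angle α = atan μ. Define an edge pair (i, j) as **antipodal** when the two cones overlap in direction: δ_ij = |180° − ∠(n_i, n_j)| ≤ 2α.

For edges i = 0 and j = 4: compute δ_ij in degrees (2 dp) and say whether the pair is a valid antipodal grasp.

α = atan 0.8 = 38.66°;  2α = 77.32°
edge 0: e_0 = (-2.28, -0.39);  n_0 = (-0.1686, +0.9857)
edge 4: e_4 = (-2.50, +3.29);  n_4 = (+0.7962, +0.6050)
∠(n_0, n_4) = 62.48°
δ = |180° − 62.48°| = 117.52°
117.52° > 2α = 77.32°  →  invalid

δ = 117.52°, invalid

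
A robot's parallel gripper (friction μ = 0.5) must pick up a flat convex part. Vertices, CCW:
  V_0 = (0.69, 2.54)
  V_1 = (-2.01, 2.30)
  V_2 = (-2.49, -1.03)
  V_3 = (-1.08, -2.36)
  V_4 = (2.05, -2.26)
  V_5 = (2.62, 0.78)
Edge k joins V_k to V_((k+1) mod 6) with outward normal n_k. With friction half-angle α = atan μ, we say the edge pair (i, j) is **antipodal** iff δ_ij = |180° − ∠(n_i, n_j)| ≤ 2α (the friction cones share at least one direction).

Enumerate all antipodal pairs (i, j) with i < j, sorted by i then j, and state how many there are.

α = atan 0.5 = 26.57°;  2α = 53.13°
n_0 = (-0.0885, +0.9961)
n_1 = (-0.9898, +0.1427)
n_2 = (-0.6862, -0.7274)
n_3 = (+0.0319, -0.9995)
n_4 = (+0.9829, -0.1843)
n_5 = (+0.6738, +0.7389)
  (0,1): δ = 103.28°  ·
  (0,2): δ = 48.41°  ✓
  (0,3): δ = 3.25°  ✓
  (0,4): δ = 74.30°  ·
  (0,5): δ = 132.56°  ·
  (1,2): δ = 125.13°  ·
  (1,3): δ = 79.97°  ·
  (1,4): δ = 2.42°  ✓
  (1,5): δ = 55.84°  ·
  (2,3): δ = 134.84°  ·
  (2,4): δ = 57.29°  ·
  (2,5): δ = 0.97°  ✓
  (3,4): δ = 102.45°  ·
  (3,5): δ = 44.19°  ✓
  (4,5): δ = 121.74°  ·
antipodal pairs: 5

count = 5; pairs: (0,2), (0,3), (1,4), (2,5), (3,5)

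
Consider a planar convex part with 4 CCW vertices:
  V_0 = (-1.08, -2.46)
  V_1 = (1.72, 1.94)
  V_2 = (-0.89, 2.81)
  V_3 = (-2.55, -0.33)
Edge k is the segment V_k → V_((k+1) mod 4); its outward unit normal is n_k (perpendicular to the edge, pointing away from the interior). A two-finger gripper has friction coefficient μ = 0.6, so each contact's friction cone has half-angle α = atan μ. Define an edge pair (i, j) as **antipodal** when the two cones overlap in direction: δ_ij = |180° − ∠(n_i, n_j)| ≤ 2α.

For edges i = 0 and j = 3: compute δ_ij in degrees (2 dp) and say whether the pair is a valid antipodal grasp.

δ = 67.08°, invalid

α = atan 0.6 = 30.96°;  2α = 61.93°
edge 0: e_0 = (+2.80, +4.40);  n_0 = (+0.8437, -0.5369)
edge 3: e_3 = (+1.47, -2.13);  n_3 = (-0.8230, -0.5680)
∠(n_0, n_3) = 112.92°
δ = |180° − 112.92°| = 67.08°
67.08° > 2α = 61.93°  →  invalid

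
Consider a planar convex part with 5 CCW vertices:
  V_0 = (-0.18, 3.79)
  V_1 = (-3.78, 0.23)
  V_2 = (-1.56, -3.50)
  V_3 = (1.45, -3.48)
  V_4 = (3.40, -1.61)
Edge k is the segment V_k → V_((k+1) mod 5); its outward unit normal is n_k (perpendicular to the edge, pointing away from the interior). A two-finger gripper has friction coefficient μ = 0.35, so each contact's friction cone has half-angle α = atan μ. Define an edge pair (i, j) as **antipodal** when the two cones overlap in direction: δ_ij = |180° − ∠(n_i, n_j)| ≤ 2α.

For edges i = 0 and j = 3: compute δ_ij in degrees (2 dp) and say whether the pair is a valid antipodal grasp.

α = atan 0.35 = 19.29°;  2α = 38.58°
edge 0: e_0 = (-3.60, -3.56);  n_0 = (-0.7031, +0.7110)
edge 3: e_3 = (+1.95, +1.87);  n_3 = (+0.6921, -0.7218)
∠(n_0, n_3) = 179.12°
δ = |180° − 179.12°| = 0.88°
0.88° ≤ 2α = 38.58°  →  valid

δ = 0.88°, valid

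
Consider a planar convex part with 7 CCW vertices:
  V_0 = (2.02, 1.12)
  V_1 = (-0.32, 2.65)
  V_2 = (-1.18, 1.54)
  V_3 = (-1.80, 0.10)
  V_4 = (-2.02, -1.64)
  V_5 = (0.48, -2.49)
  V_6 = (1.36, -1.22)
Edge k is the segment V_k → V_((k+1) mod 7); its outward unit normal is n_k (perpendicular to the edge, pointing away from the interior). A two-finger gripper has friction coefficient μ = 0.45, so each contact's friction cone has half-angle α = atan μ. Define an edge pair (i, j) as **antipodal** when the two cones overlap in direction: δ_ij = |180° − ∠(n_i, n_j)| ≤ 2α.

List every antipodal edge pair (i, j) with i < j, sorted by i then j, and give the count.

count = 7; pairs: (0,4), (1,5), (1,6), (2,5), (2,6), (3,5), (3,6)

α = atan 0.45 = 24.23°;  2α = 48.46°
n_0 = (+0.5472, +0.8370)
n_1 = (-0.7905, +0.6125)
n_2 = (-0.9185, +0.3955)
n_3 = (-0.9921, +0.1254)
n_4 = (-0.3219, -0.9468)
n_5 = (+0.8220, -0.5695)
n_6 = (+0.9624, -0.2715)
  (0,1): δ = 94.59°  ·
  (0,2): δ = 80.12°  ·
  (0,3): δ = 64.03°  ·
  (0,4): δ = 14.40°  ✓
  (0,5): δ = 88.46°  ·
  (0,6): δ = 107.43°  ·
  (1,2): δ = 165.53°  ·
  (1,3): δ = 149.44°  ·
  (1,4): δ = 71.01°  ·
  (1,5): δ = 3.05°  ✓
  (1,6): δ = 22.02°  ✓
  (2,3): δ = 163.91°  ·
  (2,4): δ = 85.48°  ·
  (2,5): δ = 11.42°  ✓
  (2,6): δ = 7.54°  ✓
  (3,4): δ = 101.57°  ·
  (3,5): δ = 27.51°  ✓
  (3,6): δ = 8.55°  ✓
  (4,5): δ = 105.94°  ·
  (4,6): δ = 86.97°  ·
  (5,6): δ = 161.03°  ·
antipodal pairs: 7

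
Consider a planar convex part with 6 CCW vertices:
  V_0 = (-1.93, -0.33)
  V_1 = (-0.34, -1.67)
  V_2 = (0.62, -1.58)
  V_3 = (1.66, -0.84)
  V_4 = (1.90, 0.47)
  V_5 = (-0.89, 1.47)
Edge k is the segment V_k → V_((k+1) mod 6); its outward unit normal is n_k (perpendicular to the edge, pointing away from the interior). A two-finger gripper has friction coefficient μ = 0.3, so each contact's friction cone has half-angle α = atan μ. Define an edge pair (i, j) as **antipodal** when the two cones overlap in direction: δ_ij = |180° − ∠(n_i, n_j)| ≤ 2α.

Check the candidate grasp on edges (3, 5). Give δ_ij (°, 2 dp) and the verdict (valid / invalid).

α = atan 0.3 = 16.70°;  2α = 33.40°
edge 3: e_3 = (+0.24, +1.31);  n_3 = (+0.9836, -0.1802)
edge 5: e_5 = (-1.04, -1.80);  n_5 = (-0.8659, +0.5003)
∠(n_3, n_5) = 160.36°
δ = |180° − 160.36°| = 19.64°
19.64° ≤ 2α = 33.40°  →  valid

δ = 19.64°, valid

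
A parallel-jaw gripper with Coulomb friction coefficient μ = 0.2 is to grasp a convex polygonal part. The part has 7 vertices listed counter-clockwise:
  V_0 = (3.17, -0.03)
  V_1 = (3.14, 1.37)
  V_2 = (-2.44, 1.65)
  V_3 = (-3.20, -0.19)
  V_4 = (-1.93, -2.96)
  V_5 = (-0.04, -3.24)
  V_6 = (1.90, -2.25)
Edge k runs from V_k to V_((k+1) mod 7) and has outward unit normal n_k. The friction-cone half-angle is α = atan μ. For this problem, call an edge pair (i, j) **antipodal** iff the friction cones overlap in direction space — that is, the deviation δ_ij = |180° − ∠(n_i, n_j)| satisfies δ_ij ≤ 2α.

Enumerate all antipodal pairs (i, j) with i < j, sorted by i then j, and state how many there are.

count = 2; pairs: (1,4), (2,6)

α = atan 0.2 = 11.31°;  2α = 22.62°
n_0 = (+0.9998, +0.0214)
n_1 = (+0.0501, +0.9987)
n_2 = (-0.9243, +0.3818)
n_3 = (-0.9090, -0.4168)
n_4 = (-0.1465, -0.9892)
n_5 = (+0.4545, -0.8907)
n_6 = (+0.8680, -0.4966)
  (0,1): δ = 94.10°  ·
  (0,2): δ = 23.67°  ·
  (0,3): δ = 23.40°  ·
  (0,4): δ = 80.35°  ·
  (0,5): δ = 115.81°  ·
  (0,6): δ = 149.00°  ·
  (1,2): δ = 109.57°  ·
  (1,3): δ = 62.50°  ·
  (1,4): δ = 5.55°  ✓
  (1,5): δ = 29.91°  ·
  (1,6): δ = 63.10°  ·
  (2,3): δ = 132.93°  ·
  (2,4): δ = 75.98°  ·
  (2,5): δ = 40.52°  ·
  (2,6): δ = 7.33°  ✓
  (3,4): δ = 123.06°  ·
  (3,5): δ = 87.60°  ·
  (3,6): δ = 54.40°  ·
  (4,5): δ = 144.54°  ·
  (4,6): δ = 111.35°  ·
  (5,6): δ = 146.81°  ·
antipodal pairs: 2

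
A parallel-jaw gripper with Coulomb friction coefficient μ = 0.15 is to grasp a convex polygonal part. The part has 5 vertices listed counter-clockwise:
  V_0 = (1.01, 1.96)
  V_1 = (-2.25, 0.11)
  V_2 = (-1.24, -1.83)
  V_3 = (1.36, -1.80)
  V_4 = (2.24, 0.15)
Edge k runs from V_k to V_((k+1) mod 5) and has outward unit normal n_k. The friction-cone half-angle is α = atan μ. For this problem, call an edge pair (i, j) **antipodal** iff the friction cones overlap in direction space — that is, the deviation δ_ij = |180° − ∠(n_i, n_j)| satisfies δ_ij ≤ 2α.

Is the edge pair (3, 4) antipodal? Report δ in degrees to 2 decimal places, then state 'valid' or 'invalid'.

α = atan 0.15 = 8.53°;  2α = 17.06°
edge 3: e_3 = (+0.88, +1.95);  n_3 = (+0.9115, -0.4113)
edge 4: e_4 = (-1.23, +1.81);  n_4 = (+0.8271, +0.5621)
∠(n_3, n_4) = 58.49°
δ = |180° − 58.49°| = 121.51°
121.51° > 2α = 17.06°  →  invalid

δ = 121.51°, invalid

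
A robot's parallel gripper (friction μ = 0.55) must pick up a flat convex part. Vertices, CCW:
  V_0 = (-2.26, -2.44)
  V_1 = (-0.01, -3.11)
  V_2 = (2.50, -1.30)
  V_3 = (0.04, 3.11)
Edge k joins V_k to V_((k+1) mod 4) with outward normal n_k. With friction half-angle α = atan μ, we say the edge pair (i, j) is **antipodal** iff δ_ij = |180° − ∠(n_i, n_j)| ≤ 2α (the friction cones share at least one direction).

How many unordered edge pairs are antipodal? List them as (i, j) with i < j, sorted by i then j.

α = atan 0.55 = 28.81°;  2α = 57.62°
n_0 = (-0.2854, -0.9584)
n_1 = (+0.5849, -0.8111)
n_2 = (+0.8733, +0.4872)
n_3 = (-0.9238, +0.3828)
  (0,1): δ = 127.62°  ·
  (0,2): δ = 44.26°  ✓
  (0,3): δ = 84.07°  ·
  (1,2): δ = 96.64°  ·
  (1,3): δ = 31.69°  ✓
  (2,3): δ = 51.66°  ✓
antipodal pairs: 3

count = 3; pairs: (0,2), (1,3), (2,3)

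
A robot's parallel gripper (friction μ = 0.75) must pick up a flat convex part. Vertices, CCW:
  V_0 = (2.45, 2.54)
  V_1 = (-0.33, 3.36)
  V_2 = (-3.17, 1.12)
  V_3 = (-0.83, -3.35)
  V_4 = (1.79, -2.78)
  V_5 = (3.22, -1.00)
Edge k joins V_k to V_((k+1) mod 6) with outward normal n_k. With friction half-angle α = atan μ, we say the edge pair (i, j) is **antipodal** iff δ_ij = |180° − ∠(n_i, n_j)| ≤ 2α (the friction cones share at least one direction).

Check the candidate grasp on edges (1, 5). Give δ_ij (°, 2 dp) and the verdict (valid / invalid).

δ = 64.01°, valid

α = atan 0.75 = 36.87°;  2α = 73.74°
edge 1: e_1 = (-2.84, -2.24);  n_1 = (-0.6193, +0.7852)
edge 5: e_5 = (-0.77, +3.54);  n_5 = (+0.9772, +0.2125)
∠(n_1, n_5) = 115.99°
δ = |180° − 115.99°| = 64.01°
64.01° ≤ 2α = 73.74°  →  valid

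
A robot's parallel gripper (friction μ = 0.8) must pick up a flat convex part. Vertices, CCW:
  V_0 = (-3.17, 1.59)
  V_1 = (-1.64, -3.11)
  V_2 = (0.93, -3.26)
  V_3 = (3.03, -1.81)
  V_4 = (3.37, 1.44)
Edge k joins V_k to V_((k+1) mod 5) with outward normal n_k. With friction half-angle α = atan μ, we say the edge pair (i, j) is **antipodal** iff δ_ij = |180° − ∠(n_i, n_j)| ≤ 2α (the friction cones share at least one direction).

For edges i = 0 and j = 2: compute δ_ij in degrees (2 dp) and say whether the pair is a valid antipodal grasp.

α = atan 0.8 = 38.66°;  2α = 77.32°
edge 0: e_0 = (+1.53, -4.70);  n_0 = (-0.9509, -0.3095)
edge 2: e_2 = (+2.10, +1.45);  n_2 = (+0.5682, -0.8229)
∠(n_0, n_2) = 106.59°
δ = |180° − 106.59°| = 73.41°
73.41° ≤ 2α = 77.32°  →  valid

δ = 73.41°, valid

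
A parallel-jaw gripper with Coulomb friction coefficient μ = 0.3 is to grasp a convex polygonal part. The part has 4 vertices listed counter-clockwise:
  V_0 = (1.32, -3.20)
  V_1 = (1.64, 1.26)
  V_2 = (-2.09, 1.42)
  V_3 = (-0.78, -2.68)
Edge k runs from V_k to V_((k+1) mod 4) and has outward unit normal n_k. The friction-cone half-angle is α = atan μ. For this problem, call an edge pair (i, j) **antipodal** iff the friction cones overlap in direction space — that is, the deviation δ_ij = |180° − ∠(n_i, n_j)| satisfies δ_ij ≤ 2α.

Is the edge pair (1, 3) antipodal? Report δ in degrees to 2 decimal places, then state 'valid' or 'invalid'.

α = atan 0.3 = 16.70°;  2α = 33.40°
edge 1: e_1 = (-3.73, +0.16);  n_1 = (+0.0429, +0.9991)
edge 3: e_3 = (+2.10, -0.52);  n_3 = (-0.2404, -0.9707)
∠(n_1, n_3) = 168.55°
δ = |180° − 168.55°| = 11.45°
11.45° ≤ 2α = 33.40°  →  valid

δ = 11.45°, valid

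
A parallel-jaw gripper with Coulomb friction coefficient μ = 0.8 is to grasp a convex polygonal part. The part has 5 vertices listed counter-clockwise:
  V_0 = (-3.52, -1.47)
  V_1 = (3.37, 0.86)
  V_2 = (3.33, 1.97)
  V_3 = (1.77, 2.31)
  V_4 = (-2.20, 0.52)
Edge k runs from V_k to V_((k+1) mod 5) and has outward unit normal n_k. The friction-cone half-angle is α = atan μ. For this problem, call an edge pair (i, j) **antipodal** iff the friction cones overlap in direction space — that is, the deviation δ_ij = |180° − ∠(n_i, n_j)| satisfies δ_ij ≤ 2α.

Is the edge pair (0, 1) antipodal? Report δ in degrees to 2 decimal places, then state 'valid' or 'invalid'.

α = atan 0.8 = 38.66°;  2α = 77.32°
edge 0: e_0 = (+6.89, +2.33);  n_0 = (+0.3203, -0.9473)
edge 1: e_1 = (-0.04, +1.11);  n_1 = (+0.9994, +0.0360)
∠(n_0, n_1) = 73.38°
δ = |180° − 73.38°| = 106.62°
106.62° > 2α = 77.32°  →  invalid

δ = 106.62°, invalid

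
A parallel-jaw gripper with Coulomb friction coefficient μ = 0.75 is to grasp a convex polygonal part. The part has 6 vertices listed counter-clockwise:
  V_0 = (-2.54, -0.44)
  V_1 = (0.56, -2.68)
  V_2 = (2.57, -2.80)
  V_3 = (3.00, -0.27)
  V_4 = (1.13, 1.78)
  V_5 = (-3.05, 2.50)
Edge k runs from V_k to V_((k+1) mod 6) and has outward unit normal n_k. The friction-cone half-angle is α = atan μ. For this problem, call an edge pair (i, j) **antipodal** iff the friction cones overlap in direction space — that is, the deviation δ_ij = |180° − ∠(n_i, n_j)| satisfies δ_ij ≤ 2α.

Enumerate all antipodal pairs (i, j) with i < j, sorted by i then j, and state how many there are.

count = 8; pairs: (0,2), (0,3), (0,4), (1,3), (1,4), (2,5), (3,5), (4,5)

α = atan 0.75 = 36.87°;  2α = 73.74°
n_0 = (-0.5857, -0.8105)
n_1 = (-0.0596, -0.9982)
n_2 = (+0.9859, -0.1676)
n_3 = (+0.7388, +0.6739)
n_4 = (+0.1697, +0.9855)
n_5 = (-0.9853, -0.1709)
  (0,1): δ = 147.57°  ·
  (0,2): δ = 63.79°  ✓
  (0,3): δ = 11.78°  ✓
  (0,4): δ = 26.08°  ✓
  (0,5): δ = 135.69°  ·
  (1,2): δ = 96.23°  ·
  (1,3): δ = 44.21°  ✓
  (1,4): δ = 6.36°  ✓
  (1,5): δ = 103.26°  ·
  (2,3): δ = 127.98°  ·
  (2,4): δ = 90.13°  ·
  (2,5): δ = 19.49°  ✓
  (3,4): δ = 142.14°  ·
  (3,5): δ = 32.53°  ✓
  (4,5): δ = 70.39°  ✓
antipodal pairs: 8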